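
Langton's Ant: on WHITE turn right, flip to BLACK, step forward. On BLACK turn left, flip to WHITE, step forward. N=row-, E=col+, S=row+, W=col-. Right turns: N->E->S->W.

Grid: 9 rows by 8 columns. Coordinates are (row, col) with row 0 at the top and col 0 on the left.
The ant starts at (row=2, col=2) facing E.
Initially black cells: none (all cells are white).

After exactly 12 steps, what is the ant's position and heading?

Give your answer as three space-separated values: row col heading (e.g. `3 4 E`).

Step 1: on WHITE (2,2): turn R to S, flip to black, move to (3,2). |black|=1
Step 2: on WHITE (3,2): turn R to W, flip to black, move to (3,1). |black|=2
Step 3: on WHITE (3,1): turn R to N, flip to black, move to (2,1). |black|=3
Step 4: on WHITE (2,1): turn R to E, flip to black, move to (2,2). |black|=4
Step 5: on BLACK (2,2): turn L to N, flip to white, move to (1,2). |black|=3
Step 6: on WHITE (1,2): turn R to E, flip to black, move to (1,3). |black|=4
Step 7: on WHITE (1,3): turn R to S, flip to black, move to (2,3). |black|=5
Step 8: on WHITE (2,3): turn R to W, flip to black, move to (2,2). |black|=6
Step 9: on WHITE (2,2): turn R to N, flip to black, move to (1,2). |black|=7
Step 10: on BLACK (1,2): turn L to W, flip to white, move to (1,1). |black|=6
Step 11: on WHITE (1,1): turn R to N, flip to black, move to (0,1). |black|=7
Step 12: on WHITE (0,1): turn R to E, flip to black, move to (0,2). |black|=8

Answer: 0 2 E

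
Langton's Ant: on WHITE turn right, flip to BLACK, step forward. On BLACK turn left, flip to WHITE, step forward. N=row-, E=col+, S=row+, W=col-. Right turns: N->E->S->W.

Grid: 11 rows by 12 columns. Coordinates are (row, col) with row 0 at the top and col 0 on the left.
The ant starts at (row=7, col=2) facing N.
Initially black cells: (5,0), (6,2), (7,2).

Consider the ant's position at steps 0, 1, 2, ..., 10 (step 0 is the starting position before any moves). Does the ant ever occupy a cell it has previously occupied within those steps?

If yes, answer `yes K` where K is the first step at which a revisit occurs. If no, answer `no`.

Answer: yes 7

Derivation:
Step 1: on BLACK (7,2): turn L to W, flip to white, move to (7,1). |black|=2 — new cell
Step 2: on WHITE (7,1): turn R to N, flip to black, move to (6,1). |black|=3 — new cell
Step 3: on WHITE (6,1): turn R to E, flip to black, move to (6,2). |black|=4 — new cell
Step 4: on BLACK (6,2): turn L to N, flip to white, move to (5,2). |black|=3 — new cell
Step 5: on WHITE (5,2): turn R to E, flip to black, move to (5,3). |black|=4 — new cell
Step 6: on WHITE (5,3): turn R to S, flip to black, move to (6,3). |black|=5 — new cell
Step 7: on WHITE (6,3): turn R to W, flip to black, move to (6,2). |black|=6 — REVISIT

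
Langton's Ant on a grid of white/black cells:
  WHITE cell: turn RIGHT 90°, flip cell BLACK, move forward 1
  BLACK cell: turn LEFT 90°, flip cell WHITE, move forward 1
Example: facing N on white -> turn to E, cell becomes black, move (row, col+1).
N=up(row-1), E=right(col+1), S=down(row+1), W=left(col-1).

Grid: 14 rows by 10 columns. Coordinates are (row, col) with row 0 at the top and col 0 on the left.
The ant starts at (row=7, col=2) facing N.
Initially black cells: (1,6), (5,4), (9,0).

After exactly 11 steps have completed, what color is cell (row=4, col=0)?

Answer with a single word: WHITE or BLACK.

Step 1: on WHITE (7,2): turn R to E, flip to black, move to (7,3). |black|=4
Step 2: on WHITE (7,3): turn R to S, flip to black, move to (8,3). |black|=5
Step 3: on WHITE (8,3): turn R to W, flip to black, move to (8,2). |black|=6
Step 4: on WHITE (8,2): turn R to N, flip to black, move to (7,2). |black|=7
Step 5: on BLACK (7,2): turn L to W, flip to white, move to (7,1). |black|=6
Step 6: on WHITE (7,1): turn R to N, flip to black, move to (6,1). |black|=7
Step 7: on WHITE (6,1): turn R to E, flip to black, move to (6,2). |black|=8
Step 8: on WHITE (6,2): turn R to S, flip to black, move to (7,2). |black|=9
Step 9: on WHITE (7,2): turn R to W, flip to black, move to (7,1). |black|=10
Step 10: on BLACK (7,1): turn L to S, flip to white, move to (8,1). |black|=9
Step 11: on WHITE (8,1): turn R to W, flip to black, move to (8,0). |black|=10

Answer: WHITE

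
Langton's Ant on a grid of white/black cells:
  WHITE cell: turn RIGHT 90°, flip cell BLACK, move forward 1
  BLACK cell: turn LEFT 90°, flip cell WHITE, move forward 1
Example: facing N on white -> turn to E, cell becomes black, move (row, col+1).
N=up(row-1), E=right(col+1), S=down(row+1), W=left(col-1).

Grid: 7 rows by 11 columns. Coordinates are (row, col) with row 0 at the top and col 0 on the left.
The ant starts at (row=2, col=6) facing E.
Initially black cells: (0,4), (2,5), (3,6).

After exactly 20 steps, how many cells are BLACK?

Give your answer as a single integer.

Answer: 9

Derivation:
Step 1: on WHITE (2,6): turn R to S, flip to black, move to (3,6). |black|=4
Step 2: on BLACK (3,6): turn L to E, flip to white, move to (3,7). |black|=3
Step 3: on WHITE (3,7): turn R to S, flip to black, move to (4,7). |black|=4
Step 4: on WHITE (4,7): turn R to W, flip to black, move to (4,6). |black|=5
Step 5: on WHITE (4,6): turn R to N, flip to black, move to (3,6). |black|=6
Step 6: on WHITE (3,6): turn R to E, flip to black, move to (3,7). |black|=7
Step 7: on BLACK (3,7): turn L to N, flip to white, move to (2,7). |black|=6
Step 8: on WHITE (2,7): turn R to E, flip to black, move to (2,8). |black|=7
Step 9: on WHITE (2,8): turn R to S, flip to black, move to (3,8). |black|=8
Step 10: on WHITE (3,8): turn R to W, flip to black, move to (3,7). |black|=9
Step 11: on WHITE (3,7): turn R to N, flip to black, move to (2,7). |black|=10
Step 12: on BLACK (2,7): turn L to W, flip to white, move to (2,6). |black|=9
Step 13: on BLACK (2,6): turn L to S, flip to white, move to (3,6). |black|=8
Step 14: on BLACK (3,6): turn L to E, flip to white, move to (3,7). |black|=7
Step 15: on BLACK (3,7): turn L to N, flip to white, move to (2,7). |black|=6
Step 16: on WHITE (2,7): turn R to E, flip to black, move to (2,8). |black|=7
Step 17: on BLACK (2,8): turn L to N, flip to white, move to (1,8). |black|=6
Step 18: on WHITE (1,8): turn R to E, flip to black, move to (1,9). |black|=7
Step 19: on WHITE (1,9): turn R to S, flip to black, move to (2,9). |black|=8
Step 20: on WHITE (2,9): turn R to W, flip to black, move to (2,8). |black|=9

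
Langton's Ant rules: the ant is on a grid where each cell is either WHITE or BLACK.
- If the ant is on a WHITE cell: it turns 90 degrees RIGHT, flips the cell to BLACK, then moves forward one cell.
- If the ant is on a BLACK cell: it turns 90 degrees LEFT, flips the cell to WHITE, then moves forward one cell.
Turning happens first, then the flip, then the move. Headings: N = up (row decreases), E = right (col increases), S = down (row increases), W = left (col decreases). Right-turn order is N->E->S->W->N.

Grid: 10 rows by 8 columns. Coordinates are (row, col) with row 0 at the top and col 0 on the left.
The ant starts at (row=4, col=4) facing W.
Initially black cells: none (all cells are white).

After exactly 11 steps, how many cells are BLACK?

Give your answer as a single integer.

Step 1: on WHITE (4,4): turn R to N, flip to black, move to (3,4). |black|=1
Step 2: on WHITE (3,4): turn R to E, flip to black, move to (3,5). |black|=2
Step 3: on WHITE (3,5): turn R to S, flip to black, move to (4,5). |black|=3
Step 4: on WHITE (4,5): turn R to W, flip to black, move to (4,4). |black|=4
Step 5: on BLACK (4,4): turn L to S, flip to white, move to (5,4). |black|=3
Step 6: on WHITE (5,4): turn R to W, flip to black, move to (5,3). |black|=4
Step 7: on WHITE (5,3): turn R to N, flip to black, move to (4,3). |black|=5
Step 8: on WHITE (4,3): turn R to E, flip to black, move to (4,4). |black|=6
Step 9: on WHITE (4,4): turn R to S, flip to black, move to (5,4). |black|=7
Step 10: on BLACK (5,4): turn L to E, flip to white, move to (5,5). |black|=6
Step 11: on WHITE (5,5): turn R to S, flip to black, move to (6,5). |black|=7

Answer: 7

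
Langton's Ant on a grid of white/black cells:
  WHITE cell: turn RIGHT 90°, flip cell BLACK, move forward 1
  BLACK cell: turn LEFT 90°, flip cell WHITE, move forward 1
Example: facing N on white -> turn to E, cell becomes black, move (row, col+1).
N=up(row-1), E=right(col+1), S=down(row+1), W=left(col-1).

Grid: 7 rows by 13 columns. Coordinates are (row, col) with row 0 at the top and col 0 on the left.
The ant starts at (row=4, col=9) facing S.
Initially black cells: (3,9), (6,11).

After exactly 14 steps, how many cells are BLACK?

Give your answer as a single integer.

Answer: 10

Derivation:
Step 1: on WHITE (4,9): turn R to W, flip to black, move to (4,8). |black|=3
Step 2: on WHITE (4,8): turn R to N, flip to black, move to (3,8). |black|=4
Step 3: on WHITE (3,8): turn R to E, flip to black, move to (3,9). |black|=5
Step 4: on BLACK (3,9): turn L to N, flip to white, move to (2,9). |black|=4
Step 5: on WHITE (2,9): turn R to E, flip to black, move to (2,10). |black|=5
Step 6: on WHITE (2,10): turn R to S, flip to black, move to (3,10). |black|=6
Step 7: on WHITE (3,10): turn R to W, flip to black, move to (3,9). |black|=7
Step 8: on WHITE (3,9): turn R to N, flip to black, move to (2,9). |black|=8
Step 9: on BLACK (2,9): turn L to W, flip to white, move to (2,8). |black|=7
Step 10: on WHITE (2,8): turn R to N, flip to black, move to (1,8). |black|=8
Step 11: on WHITE (1,8): turn R to E, flip to black, move to (1,9). |black|=9
Step 12: on WHITE (1,9): turn R to S, flip to black, move to (2,9). |black|=10
Step 13: on WHITE (2,9): turn R to W, flip to black, move to (2,8). |black|=11
Step 14: on BLACK (2,8): turn L to S, flip to white, move to (3,8). |black|=10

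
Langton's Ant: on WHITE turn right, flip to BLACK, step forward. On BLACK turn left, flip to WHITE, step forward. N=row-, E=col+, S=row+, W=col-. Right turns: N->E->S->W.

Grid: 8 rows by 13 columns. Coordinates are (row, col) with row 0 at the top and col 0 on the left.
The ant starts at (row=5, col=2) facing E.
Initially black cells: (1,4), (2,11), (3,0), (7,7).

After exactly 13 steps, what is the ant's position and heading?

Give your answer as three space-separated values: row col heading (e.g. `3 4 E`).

Answer: 4 2 S

Derivation:
Step 1: on WHITE (5,2): turn R to S, flip to black, move to (6,2). |black|=5
Step 2: on WHITE (6,2): turn R to W, flip to black, move to (6,1). |black|=6
Step 3: on WHITE (6,1): turn R to N, flip to black, move to (5,1). |black|=7
Step 4: on WHITE (5,1): turn R to E, flip to black, move to (5,2). |black|=8
Step 5: on BLACK (5,2): turn L to N, flip to white, move to (4,2). |black|=7
Step 6: on WHITE (4,2): turn R to E, flip to black, move to (4,3). |black|=8
Step 7: on WHITE (4,3): turn R to S, flip to black, move to (5,3). |black|=9
Step 8: on WHITE (5,3): turn R to W, flip to black, move to (5,2). |black|=10
Step 9: on WHITE (5,2): turn R to N, flip to black, move to (4,2). |black|=11
Step 10: on BLACK (4,2): turn L to W, flip to white, move to (4,1). |black|=10
Step 11: on WHITE (4,1): turn R to N, flip to black, move to (3,1). |black|=11
Step 12: on WHITE (3,1): turn R to E, flip to black, move to (3,2). |black|=12
Step 13: on WHITE (3,2): turn R to S, flip to black, move to (4,2). |black|=13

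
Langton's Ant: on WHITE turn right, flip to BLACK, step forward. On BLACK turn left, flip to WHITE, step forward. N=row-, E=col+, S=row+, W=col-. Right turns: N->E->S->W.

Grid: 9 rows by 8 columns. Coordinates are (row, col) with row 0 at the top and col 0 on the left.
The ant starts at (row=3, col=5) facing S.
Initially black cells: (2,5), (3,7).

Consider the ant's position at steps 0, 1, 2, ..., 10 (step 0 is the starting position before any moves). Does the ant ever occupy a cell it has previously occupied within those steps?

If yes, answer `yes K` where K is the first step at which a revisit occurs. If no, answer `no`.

Answer: yes 7

Derivation:
Step 1: on WHITE (3,5): turn R to W, flip to black, move to (3,4). |black|=3 — new cell
Step 2: on WHITE (3,4): turn R to N, flip to black, move to (2,4). |black|=4 — new cell
Step 3: on WHITE (2,4): turn R to E, flip to black, move to (2,5). |black|=5 — new cell
Step 4: on BLACK (2,5): turn L to N, flip to white, move to (1,5). |black|=4 — new cell
Step 5: on WHITE (1,5): turn R to E, flip to black, move to (1,6). |black|=5 — new cell
Step 6: on WHITE (1,6): turn R to S, flip to black, move to (2,6). |black|=6 — new cell
Step 7: on WHITE (2,6): turn R to W, flip to black, move to (2,5). |black|=7 — REVISIT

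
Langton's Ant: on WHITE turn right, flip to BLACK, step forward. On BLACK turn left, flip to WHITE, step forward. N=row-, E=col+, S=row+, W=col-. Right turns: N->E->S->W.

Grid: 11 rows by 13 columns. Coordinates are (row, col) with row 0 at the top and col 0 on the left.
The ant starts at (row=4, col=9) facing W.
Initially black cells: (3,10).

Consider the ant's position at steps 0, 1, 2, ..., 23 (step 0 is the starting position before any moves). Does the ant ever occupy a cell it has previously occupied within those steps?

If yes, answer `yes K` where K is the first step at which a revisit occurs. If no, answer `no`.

Step 1: on WHITE (4,9): turn R to N, flip to black, move to (3,9). |black|=2 — new cell
Step 2: on WHITE (3,9): turn R to E, flip to black, move to (3,10). |black|=3 — new cell
Step 3: on BLACK (3,10): turn L to N, flip to white, move to (2,10). |black|=2 — new cell
Step 4: on WHITE (2,10): turn R to E, flip to black, move to (2,11). |black|=3 — new cell
Step 5: on WHITE (2,11): turn R to S, flip to black, move to (3,11). |black|=4 — new cell
Step 6: on WHITE (3,11): turn R to W, flip to black, move to (3,10). |black|=5 — REVISIT

Answer: yes 6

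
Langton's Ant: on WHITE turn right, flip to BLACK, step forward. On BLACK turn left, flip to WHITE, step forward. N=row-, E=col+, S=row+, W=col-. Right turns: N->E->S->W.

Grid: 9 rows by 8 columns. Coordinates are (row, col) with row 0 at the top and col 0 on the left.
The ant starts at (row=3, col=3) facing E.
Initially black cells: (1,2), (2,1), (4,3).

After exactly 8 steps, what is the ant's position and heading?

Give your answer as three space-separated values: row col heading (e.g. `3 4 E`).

Step 1: on WHITE (3,3): turn R to S, flip to black, move to (4,3). |black|=4
Step 2: on BLACK (4,3): turn L to E, flip to white, move to (4,4). |black|=3
Step 3: on WHITE (4,4): turn R to S, flip to black, move to (5,4). |black|=4
Step 4: on WHITE (5,4): turn R to W, flip to black, move to (5,3). |black|=5
Step 5: on WHITE (5,3): turn R to N, flip to black, move to (4,3). |black|=6
Step 6: on WHITE (4,3): turn R to E, flip to black, move to (4,4). |black|=7
Step 7: on BLACK (4,4): turn L to N, flip to white, move to (3,4). |black|=6
Step 8: on WHITE (3,4): turn R to E, flip to black, move to (3,5). |black|=7

Answer: 3 5 E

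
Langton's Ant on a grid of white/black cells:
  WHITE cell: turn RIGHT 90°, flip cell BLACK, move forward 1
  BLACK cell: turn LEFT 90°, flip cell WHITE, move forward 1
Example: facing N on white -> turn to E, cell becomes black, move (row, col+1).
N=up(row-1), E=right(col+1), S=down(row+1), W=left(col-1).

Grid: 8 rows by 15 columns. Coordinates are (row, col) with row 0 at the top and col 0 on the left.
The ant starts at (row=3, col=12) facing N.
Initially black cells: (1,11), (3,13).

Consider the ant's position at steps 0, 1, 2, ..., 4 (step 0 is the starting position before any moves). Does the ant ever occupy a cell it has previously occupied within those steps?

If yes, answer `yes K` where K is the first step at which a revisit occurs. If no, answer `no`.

Answer: no

Derivation:
Step 1: on WHITE (3,12): turn R to E, flip to black, move to (3,13). |black|=3 — new cell
Step 2: on BLACK (3,13): turn L to N, flip to white, move to (2,13). |black|=2 — new cell
Step 3: on WHITE (2,13): turn R to E, flip to black, move to (2,14). |black|=3 — new cell
Step 4: on WHITE (2,14): turn R to S, flip to black, move to (3,14). |black|=4 — new cell
No revisit within 4 steps.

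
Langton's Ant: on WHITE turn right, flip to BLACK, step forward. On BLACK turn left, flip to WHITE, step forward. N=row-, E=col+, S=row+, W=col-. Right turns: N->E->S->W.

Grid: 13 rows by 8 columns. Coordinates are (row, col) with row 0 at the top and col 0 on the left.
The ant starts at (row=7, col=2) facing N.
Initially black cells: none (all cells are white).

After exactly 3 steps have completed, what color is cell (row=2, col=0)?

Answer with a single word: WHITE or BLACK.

Step 1: on WHITE (7,2): turn R to E, flip to black, move to (7,3). |black|=1
Step 2: on WHITE (7,3): turn R to S, flip to black, move to (8,3). |black|=2
Step 3: on WHITE (8,3): turn R to W, flip to black, move to (8,2). |black|=3

Answer: WHITE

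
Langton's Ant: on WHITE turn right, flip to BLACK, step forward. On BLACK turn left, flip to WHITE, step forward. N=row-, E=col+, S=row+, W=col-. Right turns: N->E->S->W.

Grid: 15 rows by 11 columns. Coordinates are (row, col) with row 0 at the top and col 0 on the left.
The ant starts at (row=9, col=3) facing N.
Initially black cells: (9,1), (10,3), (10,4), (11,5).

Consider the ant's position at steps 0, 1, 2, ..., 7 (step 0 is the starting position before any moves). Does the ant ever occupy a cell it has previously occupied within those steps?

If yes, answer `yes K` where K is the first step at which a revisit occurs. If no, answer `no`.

Step 1: on WHITE (9,3): turn R to E, flip to black, move to (9,4). |black|=5 — new cell
Step 2: on WHITE (9,4): turn R to S, flip to black, move to (10,4). |black|=6 — new cell
Step 3: on BLACK (10,4): turn L to E, flip to white, move to (10,5). |black|=5 — new cell
Step 4: on WHITE (10,5): turn R to S, flip to black, move to (11,5). |black|=6 — new cell
Step 5: on BLACK (11,5): turn L to E, flip to white, move to (11,6). |black|=5 — new cell
Step 6: on WHITE (11,6): turn R to S, flip to black, move to (12,6). |black|=6 — new cell
Step 7: on WHITE (12,6): turn R to W, flip to black, move to (12,5). |black|=7 — new cell
No revisit within 7 steps.

Answer: no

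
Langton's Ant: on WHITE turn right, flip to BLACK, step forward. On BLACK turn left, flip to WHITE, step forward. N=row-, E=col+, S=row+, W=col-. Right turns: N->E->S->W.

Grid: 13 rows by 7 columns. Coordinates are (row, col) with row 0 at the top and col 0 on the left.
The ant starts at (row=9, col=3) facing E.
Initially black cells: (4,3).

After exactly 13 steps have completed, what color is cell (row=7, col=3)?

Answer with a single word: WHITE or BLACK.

Answer: BLACK

Derivation:
Step 1: on WHITE (9,3): turn R to S, flip to black, move to (10,3). |black|=2
Step 2: on WHITE (10,3): turn R to W, flip to black, move to (10,2). |black|=3
Step 3: on WHITE (10,2): turn R to N, flip to black, move to (9,2). |black|=4
Step 4: on WHITE (9,2): turn R to E, flip to black, move to (9,3). |black|=5
Step 5: on BLACK (9,3): turn L to N, flip to white, move to (8,3). |black|=4
Step 6: on WHITE (8,3): turn R to E, flip to black, move to (8,4). |black|=5
Step 7: on WHITE (8,4): turn R to S, flip to black, move to (9,4). |black|=6
Step 8: on WHITE (9,4): turn R to W, flip to black, move to (9,3). |black|=7
Step 9: on WHITE (9,3): turn R to N, flip to black, move to (8,3). |black|=8
Step 10: on BLACK (8,3): turn L to W, flip to white, move to (8,2). |black|=7
Step 11: on WHITE (8,2): turn R to N, flip to black, move to (7,2). |black|=8
Step 12: on WHITE (7,2): turn R to E, flip to black, move to (7,3). |black|=9
Step 13: on WHITE (7,3): turn R to S, flip to black, move to (8,3). |black|=10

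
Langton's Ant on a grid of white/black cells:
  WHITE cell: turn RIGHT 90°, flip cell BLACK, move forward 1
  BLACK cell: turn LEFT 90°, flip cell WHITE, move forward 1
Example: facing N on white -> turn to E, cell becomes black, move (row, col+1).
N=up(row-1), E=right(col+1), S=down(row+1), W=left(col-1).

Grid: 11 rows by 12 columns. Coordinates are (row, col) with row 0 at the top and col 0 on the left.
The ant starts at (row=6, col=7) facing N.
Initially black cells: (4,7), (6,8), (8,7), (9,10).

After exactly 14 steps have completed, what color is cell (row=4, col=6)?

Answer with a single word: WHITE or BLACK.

Step 1: on WHITE (6,7): turn R to E, flip to black, move to (6,8). |black|=5
Step 2: on BLACK (6,8): turn L to N, flip to white, move to (5,8). |black|=4
Step 3: on WHITE (5,8): turn R to E, flip to black, move to (5,9). |black|=5
Step 4: on WHITE (5,9): turn R to S, flip to black, move to (6,9). |black|=6
Step 5: on WHITE (6,9): turn R to W, flip to black, move to (6,8). |black|=7
Step 6: on WHITE (6,8): turn R to N, flip to black, move to (5,8). |black|=8
Step 7: on BLACK (5,8): turn L to W, flip to white, move to (5,7). |black|=7
Step 8: on WHITE (5,7): turn R to N, flip to black, move to (4,7). |black|=8
Step 9: on BLACK (4,7): turn L to W, flip to white, move to (4,6). |black|=7
Step 10: on WHITE (4,6): turn R to N, flip to black, move to (3,6). |black|=8
Step 11: on WHITE (3,6): turn R to E, flip to black, move to (3,7). |black|=9
Step 12: on WHITE (3,7): turn R to S, flip to black, move to (4,7). |black|=10
Step 13: on WHITE (4,7): turn R to W, flip to black, move to (4,6). |black|=11
Step 14: on BLACK (4,6): turn L to S, flip to white, move to (5,6). |black|=10

Answer: WHITE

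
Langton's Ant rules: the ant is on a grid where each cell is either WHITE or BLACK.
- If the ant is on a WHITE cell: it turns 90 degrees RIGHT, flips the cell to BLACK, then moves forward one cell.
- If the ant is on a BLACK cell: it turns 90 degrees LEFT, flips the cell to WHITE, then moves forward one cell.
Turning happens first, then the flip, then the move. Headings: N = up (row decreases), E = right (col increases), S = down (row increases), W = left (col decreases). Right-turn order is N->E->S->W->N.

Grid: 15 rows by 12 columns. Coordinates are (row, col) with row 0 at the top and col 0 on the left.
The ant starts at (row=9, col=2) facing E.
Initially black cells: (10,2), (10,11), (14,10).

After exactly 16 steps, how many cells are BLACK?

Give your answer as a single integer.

Answer: 7

Derivation:
Step 1: on WHITE (9,2): turn R to S, flip to black, move to (10,2). |black|=4
Step 2: on BLACK (10,2): turn L to E, flip to white, move to (10,3). |black|=3
Step 3: on WHITE (10,3): turn R to S, flip to black, move to (11,3). |black|=4
Step 4: on WHITE (11,3): turn R to W, flip to black, move to (11,2). |black|=5
Step 5: on WHITE (11,2): turn R to N, flip to black, move to (10,2). |black|=6
Step 6: on WHITE (10,2): turn R to E, flip to black, move to (10,3). |black|=7
Step 7: on BLACK (10,3): turn L to N, flip to white, move to (9,3). |black|=6
Step 8: on WHITE (9,3): turn R to E, flip to black, move to (9,4). |black|=7
Step 9: on WHITE (9,4): turn R to S, flip to black, move to (10,4). |black|=8
Step 10: on WHITE (10,4): turn R to W, flip to black, move to (10,3). |black|=9
Step 11: on WHITE (10,3): turn R to N, flip to black, move to (9,3). |black|=10
Step 12: on BLACK (9,3): turn L to W, flip to white, move to (9,2). |black|=9
Step 13: on BLACK (9,2): turn L to S, flip to white, move to (10,2). |black|=8
Step 14: on BLACK (10,2): turn L to E, flip to white, move to (10,3). |black|=7
Step 15: on BLACK (10,3): turn L to N, flip to white, move to (9,3). |black|=6
Step 16: on WHITE (9,3): turn R to E, flip to black, move to (9,4). |black|=7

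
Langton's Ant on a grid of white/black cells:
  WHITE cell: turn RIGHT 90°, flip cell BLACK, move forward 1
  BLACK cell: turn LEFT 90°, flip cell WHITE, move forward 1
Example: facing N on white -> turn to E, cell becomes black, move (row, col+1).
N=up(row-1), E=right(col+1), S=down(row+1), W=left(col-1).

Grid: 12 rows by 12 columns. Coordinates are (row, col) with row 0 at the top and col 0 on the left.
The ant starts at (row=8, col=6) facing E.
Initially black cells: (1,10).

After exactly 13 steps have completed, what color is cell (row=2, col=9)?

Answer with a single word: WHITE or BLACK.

Answer: WHITE

Derivation:
Step 1: on WHITE (8,6): turn R to S, flip to black, move to (9,6). |black|=2
Step 2: on WHITE (9,6): turn R to W, flip to black, move to (9,5). |black|=3
Step 3: on WHITE (9,5): turn R to N, flip to black, move to (8,5). |black|=4
Step 4: on WHITE (8,5): turn R to E, flip to black, move to (8,6). |black|=5
Step 5: on BLACK (8,6): turn L to N, flip to white, move to (7,6). |black|=4
Step 6: on WHITE (7,6): turn R to E, flip to black, move to (7,7). |black|=5
Step 7: on WHITE (7,7): turn R to S, flip to black, move to (8,7). |black|=6
Step 8: on WHITE (8,7): turn R to W, flip to black, move to (8,6). |black|=7
Step 9: on WHITE (8,6): turn R to N, flip to black, move to (7,6). |black|=8
Step 10: on BLACK (7,6): turn L to W, flip to white, move to (7,5). |black|=7
Step 11: on WHITE (7,5): turn R to N, flip to black, move to (6,5). |black|=8
Step 12: on WHITE (6,5): turn R to E, flip to black, move to (6,6). |black|=9
Step 13: on WHITE (6,6): turn R to S, flip to black, move to (7,6). |black|=10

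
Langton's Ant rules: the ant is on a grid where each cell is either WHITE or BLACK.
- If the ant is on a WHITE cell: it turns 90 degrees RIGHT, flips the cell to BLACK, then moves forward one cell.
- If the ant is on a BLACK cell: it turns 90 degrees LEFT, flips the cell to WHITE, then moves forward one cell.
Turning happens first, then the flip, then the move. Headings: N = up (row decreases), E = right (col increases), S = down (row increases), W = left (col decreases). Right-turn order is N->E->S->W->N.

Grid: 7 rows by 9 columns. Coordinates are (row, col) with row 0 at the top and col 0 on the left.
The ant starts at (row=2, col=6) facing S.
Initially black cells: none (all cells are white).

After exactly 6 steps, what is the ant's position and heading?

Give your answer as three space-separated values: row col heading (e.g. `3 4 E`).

Step 1: on WHITE (2,6): turn R to W, flip to black, move to (2,5). |black|=1
Step 2: on WHITE (2,5): turn R to N, flip to black, move to (1,5). |black|=2
Step 3: on WHITE (1,5): turn R to E, flip to black, move to (1,6). |black|=3
Step 4: on WHITE (1,6): turn R to S, flip to black, move to (2,6). |black|=4
Step 5: on BLACK (2,6): turn L to E, flip to white, move to (2,7). |black|=3
Step 6: on WHITE (2,7): turn R to S, flip to black, move to (3,7). |black|=4

Answer: 3 7 S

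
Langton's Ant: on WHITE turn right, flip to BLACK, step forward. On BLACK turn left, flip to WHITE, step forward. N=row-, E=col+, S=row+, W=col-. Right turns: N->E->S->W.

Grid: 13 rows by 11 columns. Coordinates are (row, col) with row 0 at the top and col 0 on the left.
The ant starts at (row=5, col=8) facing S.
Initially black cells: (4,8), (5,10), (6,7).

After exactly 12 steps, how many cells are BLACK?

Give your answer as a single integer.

Step 1: on WHITE (5,8): turn R to W, flip to black, move to (5,7). |black|=4
Step 2: on WHITE (5,7): turn R to N, flip to black, move to (4,7). |black|=5
Step 3: on WHITE (4,7): turn R to E, flip to black, move to (4,8). |black|=6
Step 4: on BLACK (4,8): turn L to N, flip to white, move to (3,8). |black|=5
Step 5: on WHITE (3,8): turn R to E, flip to black, move to (3,9). |black|=6
Step 6: on WHITE (3,9): turn R to S, flip to black, move to (4,9). |black|=7
Step 7: on WHITE (4,9): turn R to W, flip to black, move to (4,8). |black|=8
Step 8: on WHITE (4,8): turn R to N, flip to black, move to (3,8). |black|=9
Step 9: on BLACK (3,8): turn L to W, flip to white, move to (3,7). |black|=8
Step 10: on WHITE (3,7): turn R to N, flip to black, move to (2,7). |black|=9
Step 11: on WHITE (2,7): turn R to E, flip to black, move to (2,8). |black|=10
Step 12: on WHITE (2,8): turn R to S, flip to black, move to (3,8). |black|=11

Answer: 11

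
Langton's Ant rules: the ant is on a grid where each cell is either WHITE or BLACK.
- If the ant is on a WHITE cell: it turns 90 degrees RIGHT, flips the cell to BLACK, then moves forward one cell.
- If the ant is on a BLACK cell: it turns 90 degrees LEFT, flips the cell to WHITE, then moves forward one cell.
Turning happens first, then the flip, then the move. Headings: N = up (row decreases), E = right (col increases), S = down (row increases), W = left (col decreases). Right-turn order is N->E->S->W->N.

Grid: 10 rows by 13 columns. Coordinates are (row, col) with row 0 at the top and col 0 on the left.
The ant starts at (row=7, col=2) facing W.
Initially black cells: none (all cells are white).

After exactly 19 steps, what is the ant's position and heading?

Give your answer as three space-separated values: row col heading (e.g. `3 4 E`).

Step 1: on WHITE (7,2): turn R to N, flip to black, move to (6,2). |black|=1
Step 2: on WHITE (6,2): turn R to E, flip to black, move to (6,3). |black|=2
Step 3: on WHITE (6,3): turn R to S, flip to black, move to (7,3). |black|=3
Step 4: on WHITE (7,3): turn R to W, flip to black, move to (7,2). |black|=4
Step 5: on BLACK (7,2): turn L to S, flip to white, move to (8,2). |black|=3
Step 6: on WHITE (8,2): turn R to W, flip to black, move to (8,1). |black|=4
Step 7: on WHITE (8,1): turn R to N, flip to black, move to (7,1). |black|=5
Step 8: on WHITE (7,1): turn R to E, flip to black, move to (7,2). |black|=6
Step 9: on WHITE (7,2): turn R to S, flip to black, move to (8,2). |black|=7
Step 10: on BLACK (8,2): turn L to E, flip to white, move to (8,3). |black|=6
Step 11: on WHITE (8,3): turn R to S, flip to black, move to (9,3). |black|=7
Step 12: on WHITE (9,3): turn R to W, flip to black, move to (9,2). |black|=8
Step 13: on WHITE (9,2): turn R to N, flip to black, move to (8,2). |black|=9
Step 14: on WHITE (8,2): turn R to E, flip to black, move to (8,3). |black|=10
Step 15: on BLACK (8,3): turn L to N, flip to white, move to (7,3). |black|=9
Step 16: on BLACK (7,3): turn L to W, flip to white, move to (7,2). |black|=8
Step 17: on BLACK (7,2): turn L to S, flip to white, move to (8,2). |black|=7
Step 18: on BLACK (8,2): turn L to E, flip to white, move to (8,3). |black|=6
Step 19: on WHITE (8,3): turn R to S, flip to black, move to (9,3). |black|=7

Answer: 9 3 S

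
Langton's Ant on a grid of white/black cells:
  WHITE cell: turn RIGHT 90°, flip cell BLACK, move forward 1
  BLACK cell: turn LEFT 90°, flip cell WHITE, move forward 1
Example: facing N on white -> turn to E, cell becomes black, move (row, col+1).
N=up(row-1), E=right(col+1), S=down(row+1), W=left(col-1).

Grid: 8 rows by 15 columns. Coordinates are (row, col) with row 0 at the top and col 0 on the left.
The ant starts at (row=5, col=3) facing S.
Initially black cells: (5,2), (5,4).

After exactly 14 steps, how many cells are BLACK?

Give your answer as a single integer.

Step 1: on WHITE (5,3): turn R to W, flip to black, move to (5,2). |black|=3
Step 2: on BLACK (5,2): turn L to S, flip to white, move to (6,2). |black|=2
Step 3: on WHITE (6,2): turn R to W, flip to black, move to (6,1). |black|=3
Step 4: on WHITE (6,1): turn R to N, flip to black, move to (5,1). |black|=4
Step 5: on WHITE (5,1): turn R to E, flip to black, move to (5,2). |black|=5
Step 6: on WHITE (5,2): turn R to S, flip to black, move to (6,2). |black|=6
Step 7: on BLACK (6,2): turn L to E, flip to white, move to (6,3). |black|=5
Step 8: on WHITE (6,3): turn R to S, flip to black, move to (7,3). |black|=6
Step 9: on WHITE (7,3): turn R to W, flip to black, move to (7,2). |black|=7
Step 10: on WHITE (7,2): turn R to N, flip to black, move to (6,2). |black|=8
Step 11: on WHITE (6,2): turn R to E, flip to black, move to (6,3). |black|=9
Step 12: on BLACK (6,3): turn L to N, flip to white, move to (5,3). |black|=8
Step 13: on BLACK (5,3): turn L to W, flip to white, move to (5,2). |black|=7
Step 14: on BLACK (5,2): turn L to S, flip to white, move to (6,2). |black|=6

Answer: 6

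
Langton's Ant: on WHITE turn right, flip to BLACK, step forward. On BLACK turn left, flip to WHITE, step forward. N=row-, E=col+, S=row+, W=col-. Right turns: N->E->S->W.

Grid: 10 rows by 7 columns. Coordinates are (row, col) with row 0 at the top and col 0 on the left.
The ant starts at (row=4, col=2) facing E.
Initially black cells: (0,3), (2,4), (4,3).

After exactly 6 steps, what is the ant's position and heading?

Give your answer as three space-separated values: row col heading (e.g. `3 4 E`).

Step 1: on WHITE (4,2): turn R to S, flip to black, move to (5,2). |black|=4
Step 2: on WHITE (5,2): turn R to W, flip to black, move to (5,1). |black|=5
Step 3: on WHITE (5,1): turn R to N, flip to black, move to (4,1). |black|=6
Step 4: on WHITE (4,1): turn R to E, flip to black, move to (4,2). |black|=7
Step 5: on BLACK (4,2): turn L to N, flip to white, move to (3,2). |black|=6
Step 6: on WHITE (3,2): turn R to E, flip to black, move to (3,3). |black|=7

Answer: 3 3 E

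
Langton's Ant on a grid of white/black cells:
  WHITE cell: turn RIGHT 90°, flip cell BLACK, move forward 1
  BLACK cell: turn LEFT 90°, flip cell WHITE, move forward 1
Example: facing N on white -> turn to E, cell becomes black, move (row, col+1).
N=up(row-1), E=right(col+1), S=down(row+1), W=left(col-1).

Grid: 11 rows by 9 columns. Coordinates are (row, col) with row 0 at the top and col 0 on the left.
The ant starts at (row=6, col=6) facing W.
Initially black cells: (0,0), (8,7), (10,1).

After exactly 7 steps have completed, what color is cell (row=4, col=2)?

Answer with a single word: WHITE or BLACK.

Answer: WHITE

Derivation:
Step 1: on WHITE (6,6): turn R to N, flip to black, move to (5,6). |black|=4
Step 2: on WHITE (5,6): turn R to E, flip to black, move to (5,7). |black|=5
Step 3: on WHITE (5,7): turn R to S, flip to black, move to (6,7). |black|=6
Step 4: on WHITE (6,7): turn R to W, flip to black, move to (6,6). |black|=7
Step 5: on BLACK (6,6): turn L to S, flip to white, move to (7,6). |black|=6
Step 6: on WHITE (7,6): turn R to W, flip to black, move to (7,5). |black|=7
Step 7: on WHITE (7,5): turn R to N, flip to black, move to (6,5). |black|=8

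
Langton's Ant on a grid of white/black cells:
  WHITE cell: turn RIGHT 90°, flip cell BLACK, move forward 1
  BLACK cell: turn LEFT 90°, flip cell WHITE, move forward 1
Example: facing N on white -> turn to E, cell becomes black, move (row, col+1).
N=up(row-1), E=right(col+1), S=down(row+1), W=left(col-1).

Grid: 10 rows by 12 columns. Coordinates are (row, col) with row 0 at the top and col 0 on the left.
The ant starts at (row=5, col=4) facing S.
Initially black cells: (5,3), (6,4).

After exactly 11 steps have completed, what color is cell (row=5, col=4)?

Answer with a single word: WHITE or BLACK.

Answer: WHITE

Derivation:
Step 1: on WHITE (5,4): turn R to W, flip to black, move to (5,3). |black|=3
Step 2: on BLACK (5,3): turn L to S, flip to white, move to (6,3). |black|=2
Step 3: on WHITE (6,3): turn R to W, flip to black, move to (6,2). |black|=3
Step 4: on WHITE (6,2): turn R to N, flip to black, move to (5,2). |black|=4
Step 5: on WHITE (5,2): turn R to E, flip to black, move to (5,3). |black|=5
Step 6: on WHITE (5,3): turn R to S, flip to black, move to (6,3). |black|=6
Step 7: on BLACK (6,3): turn L to E, flip to white, move to (6,4). |black|=5
Step 8: on BLACK (6,4): turn L to N, flip to white, move to (5,4). |black|=4
Step 9: on BLACK (5,4): turn L to W, flip to white, move to (5,3). |black|=3
Step 10: on BLACK (5,3): turn L to S, flip to white, move to (6,3). |black|=2
Step 11: on WHITE (6,3): turn R to W, flip to black, move to (6,2). |black|=3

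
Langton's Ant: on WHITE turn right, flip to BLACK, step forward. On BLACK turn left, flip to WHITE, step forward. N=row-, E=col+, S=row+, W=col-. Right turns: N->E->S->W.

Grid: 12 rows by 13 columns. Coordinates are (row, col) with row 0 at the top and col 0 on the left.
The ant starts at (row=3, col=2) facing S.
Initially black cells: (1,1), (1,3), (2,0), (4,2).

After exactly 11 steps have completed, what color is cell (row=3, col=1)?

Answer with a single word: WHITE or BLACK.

Step 1: on WHITE (3,2): turn R to W, flip to black, move to (3,1). |black|=5
Step 2: on WHITE (3,1): turn R to N, flip to black, move to (2,1). |black|=6
Step 3: on WHITE (2,1): turn R to E, flip to black, move to (2,2). |black|=7
Step 4: on WHITE (2,2): turn R to S, flip to black, move to (3,2). |black|=8
Step 5: on BLACK (3,2): turn L to E, flip to white, move to (3,3). |black|=7
Step 6: on WHITE (3,3): turn R to S, flip to black, move to (4,3). |black|=8
Step 7: on WHITE (4,3): turn R to W, flip to black, move to (4,2). |black|=9
Step 8: on BLACK (4,2): turn L to S, flip to white, move to (5,2). |black|=8
Step 9: on WHITE (5,2): turn R to W, flip to black, move to (5,1). |black|=9
Step 10: on WHITE (5,1): turn R to N, flip to black, move to (4,1). |black|=10
Step 11: on WHITE (4,1): turn R to E, flip to black, move to (4,2). |black|=11

Answer: BLACK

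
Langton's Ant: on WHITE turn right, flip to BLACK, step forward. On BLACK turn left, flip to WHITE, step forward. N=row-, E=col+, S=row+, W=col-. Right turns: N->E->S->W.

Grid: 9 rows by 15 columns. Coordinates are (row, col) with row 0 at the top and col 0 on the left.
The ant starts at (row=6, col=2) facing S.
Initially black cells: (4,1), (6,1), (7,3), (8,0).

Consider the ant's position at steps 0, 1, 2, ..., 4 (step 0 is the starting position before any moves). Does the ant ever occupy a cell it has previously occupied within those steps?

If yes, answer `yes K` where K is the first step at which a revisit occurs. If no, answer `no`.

Answer: no

Derivation:
Step 1: on WHITE (6,2): turn R to W, flip to black, move to (6,1). |black|=5 — new cell
Step 2: on BLACK (6,1): turn L to S, flip to white, move to (7,1). |black|=4 — new cell
Step 3: on WHITE (7,1): turn R to W, flip to black, move to (7,0). |black|=5 — new cell
Step 4: on WHITE (7,0): turn R to N, flip to black, move to (6,0). |black|=6 — new cell
No revisit within 4 steps.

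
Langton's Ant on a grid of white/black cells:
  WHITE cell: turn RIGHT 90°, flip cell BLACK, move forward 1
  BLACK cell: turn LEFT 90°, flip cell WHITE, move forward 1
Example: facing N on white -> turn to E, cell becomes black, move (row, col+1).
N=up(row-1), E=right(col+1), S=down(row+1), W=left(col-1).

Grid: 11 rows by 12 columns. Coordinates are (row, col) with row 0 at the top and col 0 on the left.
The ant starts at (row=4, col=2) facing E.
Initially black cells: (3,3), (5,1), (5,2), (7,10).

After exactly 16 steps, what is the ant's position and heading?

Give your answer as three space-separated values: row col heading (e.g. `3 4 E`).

Answer: 4 4 E

Derivation:
Step 1: on WHITE (4,2): turn R to S, flip to black, move to (5,2). |black|=5
Step 2: on BLACK (5,2): turn L to E, flip to white, move to (5,3). |black|=4
Step 3: on WHITE (5,3): turn R to S, flip to black, move to (6,3). |black|=5
Step 4: on WHITE (6,3): turn R to W, flip to black, move to (6,2). |black|=6
Step 5: on WHITE (6,2): turn R to N, flip to black, move to (5,2). |black|=7
Step 6: on WHITE (5,2): turn R to E, flip to black, move to (5,3). |black|=8
Step 7: on BLACK (5,3): turn L to N, flip to white, move to (4,3). |black|=7
Step 8: on WHITE (4,3): turn R to E, flip to black, move to (4,4). |black|=8
Step 9: on WHITE (4,4): turn R to S, flip to black, move to (5,4). |black|=9
Step 10: on WHITE (5,4): turn R to W, flip to black, move to (5,3). |black|=10
Step 11: on WHITE (5,3): turn R to N, flip to black, move to (4,3). |black|=11
Step 12: on BLACK (4,3): turn L to W, flip to white, move to (4,2). |black|=10
Step 13: on BLACK (4,2): turn L to S, flip to white, move to (5,2). |black|=9
Step 14: on BLACK (5,2): turn L to E, flip to white, move to (5,3). |black|=8
Step 15: on BLACK (5,3): turn L to N, flip to white, move to (4,3). |black|=7
Step 16: on WHITE (4,3): turn R to E, flip to black, move to (4,4). |black|=8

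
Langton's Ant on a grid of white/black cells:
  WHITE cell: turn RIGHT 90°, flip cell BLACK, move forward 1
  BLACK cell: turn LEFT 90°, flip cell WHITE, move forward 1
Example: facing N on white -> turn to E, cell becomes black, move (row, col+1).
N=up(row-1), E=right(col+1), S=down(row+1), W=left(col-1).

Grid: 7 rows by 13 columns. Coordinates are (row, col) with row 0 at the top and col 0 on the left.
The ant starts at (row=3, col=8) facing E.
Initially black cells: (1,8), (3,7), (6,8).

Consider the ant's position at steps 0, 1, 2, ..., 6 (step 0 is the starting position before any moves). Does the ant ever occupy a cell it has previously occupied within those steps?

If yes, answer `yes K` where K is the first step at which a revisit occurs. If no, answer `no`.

Answer: no

Derivation:
Step 1: on WHITE (3,8): turn R to S, flip to black, move to (4,8). |black|=4 — new cell
Step 2: on WHITE (4,8): turn R to W, flip to black, move to (4,7). |black|=5 — new cell
Step 3: on WHITE (4,7): turn R to N, flip to black, move to (3,7). |black|=6 — new cell
Step 4: on BLACK (3,7): turn L to W, flip to white, move to (3,6). |black|=5 — new cell
Step 5: on WHITE (3,6): turn R to N, flip to black, move to (2,6). |black|=6 — new cell
Step 6: on WHITE (2,6): turn R to E, flip to black, move to (2,7). |black|=7 — new cell
No revisit within 6 steps.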